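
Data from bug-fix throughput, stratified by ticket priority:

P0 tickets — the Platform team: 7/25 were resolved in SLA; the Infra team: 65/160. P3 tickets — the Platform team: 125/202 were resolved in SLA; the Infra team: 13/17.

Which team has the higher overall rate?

P0: the Platform team 7/25 = 28.0%, the Infra team 65/160 = 40.6% → the Infra team
P3: the Platform team 125/202 = 61.9%, the Infra team 13/17 = 76.5% → the Infra team
Overall: the Platform team 132/227 = 58.1%, the Infra team 78/177 = 44.1% → the Platform team
(The Infra team wins every ticket group but the Platform team wins overall — the Infra team's tickets skew toward the low-rate P0 group.)

the Platform team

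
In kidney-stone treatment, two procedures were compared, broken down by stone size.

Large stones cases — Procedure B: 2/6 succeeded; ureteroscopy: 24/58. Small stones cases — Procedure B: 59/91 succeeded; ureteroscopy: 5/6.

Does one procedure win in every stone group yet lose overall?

Yes

Large stones: Procedure B 2/6 = 33.3%, ureteroscopy 24/58 = 41.4% → ureteroscopy
Small stones: Procedure B 59/91 = 64.8%, ureteroscopy 5/6 = 83.3% → ureteroscopy
Overall: Procedure B 61/97 = 62.9%, ureteroscopy 29/64 = 45.3% → Procedure B
Ureteroscopy wins each stone group but Procedure B wins overall — the comparison reverses. Ureteroscopy's cases skew toward large stones, which has a lower base rate.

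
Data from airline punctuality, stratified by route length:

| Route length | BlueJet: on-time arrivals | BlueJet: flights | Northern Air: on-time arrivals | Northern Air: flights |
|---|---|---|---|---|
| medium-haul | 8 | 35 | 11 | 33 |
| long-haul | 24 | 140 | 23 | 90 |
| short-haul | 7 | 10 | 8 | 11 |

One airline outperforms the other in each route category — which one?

Northern Air

Medium-haul: BlueJet 8/35 = 22.9%, Northern Air 11/33 = 33.3% → Northern Air
Long-haul: BlueJet 24/140 = 17.1%, Northern Air 23/90 = 25.6% → Northern Air
Short-haul: BlueJet 7/10 = 70.0%, Northern Air 8/11 = 72.7% → Northern Air
Northern Air has the higher rate in all 3 groups.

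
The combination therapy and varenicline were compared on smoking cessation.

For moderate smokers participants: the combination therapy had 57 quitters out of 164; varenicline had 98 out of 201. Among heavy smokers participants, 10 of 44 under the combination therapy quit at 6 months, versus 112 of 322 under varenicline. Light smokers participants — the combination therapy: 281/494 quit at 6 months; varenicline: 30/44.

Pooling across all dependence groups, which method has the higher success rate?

Moderate smokers: the combination therapy 57/164 = 34.8%, varenicline 98/201 = 48.8% → varenicline
Heavy smokers: the combination therapy 10/44 = 22.7%, varenicline 112/322 = 34.8% → varenicline
Light smokers: the combination therapy 281/494 = 56.9%, varenicline 30/44 = 68.2% → varenicline
Overall: the combination therapy 348/702 = 49.6%, varenicline 240/567 = 42.3% → the combination therapy
(Varenicline wins every dependence group but the combination therapy wins overall — varenicline's participants skew toward the low-rate heavy smokers group.)

the combination therapy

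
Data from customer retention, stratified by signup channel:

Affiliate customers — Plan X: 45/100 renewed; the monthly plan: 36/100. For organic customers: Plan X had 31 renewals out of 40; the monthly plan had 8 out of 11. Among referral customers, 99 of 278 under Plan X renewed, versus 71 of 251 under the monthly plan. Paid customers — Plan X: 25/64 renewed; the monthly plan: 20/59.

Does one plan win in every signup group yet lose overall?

No

Affiliate: Plan X 45/100 = 45.0%, the monthly plan 36/100 = 36.0% → Plan X
Organic: Plan X 31/40 = 77.5%, the monthly plan 8/11 = 72.7% → Plan X
Referral: Plan X 99/278 = 35.6%, the monthly plan 71/251 = 28.3% → Plan X
Paid: Plan X 25/64 = 39.1%, the monthly plan 20/59 = 33.9% → Plan X
Overall: Plan X 200/482 = 41.5%, the monthly plan 135/421 = 32.1% → Plan X
Plan X wins overall and in every signup group — no reversal.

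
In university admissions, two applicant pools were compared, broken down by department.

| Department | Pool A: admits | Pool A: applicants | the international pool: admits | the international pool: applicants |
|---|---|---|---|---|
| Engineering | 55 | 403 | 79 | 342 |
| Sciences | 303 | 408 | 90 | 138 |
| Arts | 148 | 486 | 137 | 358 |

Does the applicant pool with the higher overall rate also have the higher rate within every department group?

No

Engineering: Pool A 55/403 = 13.6%, the international pool 79/342 = 23.1% → the international pool
Sciences: Pool A 303/408 = 74.3%, the international pool 90/138 = 65.2% → Pool A
Arts: Pool A 148/486 = 30.5%, the international pool 137/358 = 38.3% → the international pool
Overall: Pool A 506/1297 = 39.0%, the international pool 306/838 = 36.5% → Pool A
Neither sweeps: Pool A wins 1 of 3 groups, the international pool wins 2. Pool A wins overall but not every group — no Simpson reversal.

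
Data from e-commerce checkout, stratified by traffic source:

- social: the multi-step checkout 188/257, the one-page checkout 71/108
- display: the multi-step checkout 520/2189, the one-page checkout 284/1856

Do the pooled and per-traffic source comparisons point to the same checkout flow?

Yes

Social: the multi-step checkout 188/257 = 73.2%, the one-page checkout 71/108 = 65.7% → the multi-step checkout
Display: the multi-step checkout 520/2189 = 23.8%, the one-page checkout 284/1856 = 15.3% → the multi-step checkout
Overall: the multi-step checkout 708/2446 = 28.9%, the one-page checkout 355/1964 = 18.1% → the multi-step checkout
The multi-step checkout wins overall and in every traffic group — no reversal.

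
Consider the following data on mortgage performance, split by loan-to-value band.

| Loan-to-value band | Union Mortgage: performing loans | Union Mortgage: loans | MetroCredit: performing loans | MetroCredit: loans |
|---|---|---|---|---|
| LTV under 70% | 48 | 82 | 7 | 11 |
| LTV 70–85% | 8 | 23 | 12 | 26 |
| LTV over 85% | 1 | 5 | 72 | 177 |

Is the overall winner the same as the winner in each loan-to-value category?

No

LTV under 70%: Union Mortgage 48/82 = 58.5%, MetroCredit 7/11 = 63.6% → MetroCredit
LTV 70–85%: Union Mortgage 8/23 = 34.8%, MetroCredit 12/26 = 46.2% → MetroCredit
LTV over 85%: Union Mortgage 1/5 = 20.0%, MetroCredit 72/177 = 40.7% → MetroCredit
Overall: Union Mortgage 57/110 = 51.8%, MetroCredit 91/214 = 42.5% → Union Mortgage
MetroCredit wins each loan-to-value group but Union Mortgage wins overall — the comparison reverses. MetroCredit's loans skew toward LTV over 85%, which has a lower base rate.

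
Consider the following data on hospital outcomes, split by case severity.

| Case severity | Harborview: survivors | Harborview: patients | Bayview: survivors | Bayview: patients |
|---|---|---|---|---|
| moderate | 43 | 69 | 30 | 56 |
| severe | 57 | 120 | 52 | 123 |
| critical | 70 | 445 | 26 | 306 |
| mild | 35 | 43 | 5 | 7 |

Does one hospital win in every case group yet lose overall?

Moderate: Harborview 43/69 = 62.3%, Bayview 30/56 = 53.6% → Harborview
Severe: Harborview 57/120 = 47.5%, Bayview 52/123 = 42.3% → Harborview
Critical: Harborview 70/445 = 15.7%, Bayview 26/306 = 8.5% → Harborview
Mild: Harborview 35/43 = 81.4%, Bayview 5/7 = 71.4% → Harborview
Overall: Harborview 205/677 = 30.3%, Bayview 113/492 = 23.0% → Harborview
Harborview wins overall and in every case group — no reversal.

No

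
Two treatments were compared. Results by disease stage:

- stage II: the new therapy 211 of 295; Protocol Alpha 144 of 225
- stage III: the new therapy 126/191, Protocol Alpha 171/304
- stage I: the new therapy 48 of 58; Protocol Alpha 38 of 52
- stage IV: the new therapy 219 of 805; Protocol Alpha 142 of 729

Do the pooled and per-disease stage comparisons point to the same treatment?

Stage II: the new therapy 211/295 = 71.5%, Protocol Alpha 144/225 = 64.0% → the new therapy
Stage III: the new therapy 126/191 = 66.0%, Protocol Alpha 171/304 = 56.2% → the new therapy
Stage I: the new therapy 48/58 = 82.8%, Protocol Alpha 38/52 = 73.1% → the new therapy
Stage IV: the new therapy 219/805 = 27.2%, Protocol Alpha 142/729 = 19.5% → the new therapy
Overall: the new therapy 604/1349 = 44.8%, Protocol Alpha 495/1310 = 37.8% → the new therapy
The new therapy wins overall and in every disease group — no reversal.

Yes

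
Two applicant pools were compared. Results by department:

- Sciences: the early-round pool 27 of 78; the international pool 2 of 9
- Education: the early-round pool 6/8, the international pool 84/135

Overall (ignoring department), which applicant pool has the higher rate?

Sciences: the early-round pool 27/78 = 34.6%, the international pool 2/9 = 22.2% → the early-round pool
Education: the early-round pool 6/8 = 75.0%, the international pool 84/135 = 62.2% → the early-round pool
Overall: the early-round pool 33/86 = 38.4%, the international pool 86/144 = 59.7% → the international pool
(The early-round pool wins every department group but the international pool wins overall — the early-round pool's applicants skew toward the low-rate Sciences group.)

the international pool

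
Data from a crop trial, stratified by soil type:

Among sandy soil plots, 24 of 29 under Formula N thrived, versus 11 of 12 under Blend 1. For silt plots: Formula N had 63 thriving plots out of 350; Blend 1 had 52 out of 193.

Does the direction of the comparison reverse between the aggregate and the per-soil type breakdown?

No

Sandy soil: Formula N 24/29 = 82.8%, Blend 1 11/12 = 91.7% → Blend 1
Silt: Formula N 63/350 = 18.0%, Blend 1 52/193 = 26.9% → Blend 1
Overall: Formula N 87/379 = 23.0%, Blend 1 63/205 = 30.7% → Blend 1
Blend 1 wins overall and in every soil group — no reversal.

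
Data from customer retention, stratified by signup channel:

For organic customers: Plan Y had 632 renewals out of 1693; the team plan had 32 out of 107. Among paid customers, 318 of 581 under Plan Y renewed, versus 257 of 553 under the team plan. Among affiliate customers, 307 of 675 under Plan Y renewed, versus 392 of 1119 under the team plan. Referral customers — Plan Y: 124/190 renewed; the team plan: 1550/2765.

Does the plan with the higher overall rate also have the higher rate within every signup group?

Organic: Plan Y 632/1693 = 37.3%, the team plan 32/107 = 29.9% → Plan Y
Paid: Plan Y 318/581 = 54.7%, the team plan 257/553 = 46.5% → Plan Y
Affiliate: Plan Y 307/675 = 45.5%, the team plan 392/1119 = 35.0% → Plan Y
Referral: Plan Y 124/190 = 65.3%, the team plan 1550/2765 = 56.1% → Plan Y
Overall: Plan Y 1381/3139 = 44.0%, the team plan 2231/4544 = 49.1% → the team plan
Plan Y wins each signup group but the team plan wins overall — the comparison reverses. Plan Y's customers skew toward organic, which has a lower base rate.

No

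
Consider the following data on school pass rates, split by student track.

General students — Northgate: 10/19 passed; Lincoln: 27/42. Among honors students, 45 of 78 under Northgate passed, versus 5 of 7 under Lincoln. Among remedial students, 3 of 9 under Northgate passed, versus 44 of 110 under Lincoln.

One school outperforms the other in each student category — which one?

General: Northgate 10/19 = 52.6%, Lincoln 27/42 = 64.3% → Lincoln
Honors: Northgate 45/78 = 57.7%, Lincoln 5/7 = 71.4% → Lincoln
Remedial: Northgate 3/9 = 33.3%, Lincoln 44/110 = 40.0% → Lincoln
Lincoln has the higher rate in all 3 groups.

Lincoln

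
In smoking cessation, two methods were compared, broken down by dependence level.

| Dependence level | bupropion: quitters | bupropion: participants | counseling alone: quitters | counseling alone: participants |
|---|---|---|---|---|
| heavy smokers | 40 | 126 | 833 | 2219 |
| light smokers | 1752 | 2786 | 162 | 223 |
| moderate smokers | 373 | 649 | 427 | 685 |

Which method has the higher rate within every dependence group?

counseling alone

Heavy smokers: bupropion 40/126 = 31.7%, counseling alone 833/2219 = 37.5% → counseling alone
Light smokers: bupropion 1752/2786 = 62.9%, counseling alone 162/223 = 72.6% → counseling alone
Moderate smokers: bupropion 373/649 = 57.5%, counseling alone 427/685 = 62.3% → counseling alone
Counseling alone has the higher rate in all 3 groups.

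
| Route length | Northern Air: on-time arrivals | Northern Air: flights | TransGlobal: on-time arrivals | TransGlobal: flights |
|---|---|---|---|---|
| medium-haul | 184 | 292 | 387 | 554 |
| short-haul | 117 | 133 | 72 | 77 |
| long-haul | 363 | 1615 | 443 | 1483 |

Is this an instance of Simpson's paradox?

Medium-haul: Northern Air 184/292 = 63.0%, TransGlobal 387/554 = 69.9% → TransGlobal
Short-haul: Northern Air 117/133 = 88.0%, TransGlobal 72/77 = 93.5% → TransGlobal
Long-haul: Northern Air 363/1615 = 22.5%, TransGlobal 443/1483 = 29.9% → TransGlobal
Overall: Northern Air 664/2040 = 32.5%, TransGlobal 902/2114 = 42.7% → TransGlobal
TransGlobal wins overall and in every route group — no reversal.

No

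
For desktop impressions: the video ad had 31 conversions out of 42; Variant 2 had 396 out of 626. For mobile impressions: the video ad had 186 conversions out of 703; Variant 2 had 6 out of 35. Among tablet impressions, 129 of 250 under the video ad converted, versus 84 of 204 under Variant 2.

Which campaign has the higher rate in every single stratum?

the video ad

Desktop: the video ad 31/42 = 73.8%, Variant 2 396/626 = 63.3% → the video ad
Mobile: the video ad 186/703 = 26.5%, Variant 2 6/35 = 17.1% → the video ad
Tablet: the video ad 129/250 = 51.6%, Variant 2 84/204 = 41.2% → the video ad
The video ad has the higher rate in all 3 groups.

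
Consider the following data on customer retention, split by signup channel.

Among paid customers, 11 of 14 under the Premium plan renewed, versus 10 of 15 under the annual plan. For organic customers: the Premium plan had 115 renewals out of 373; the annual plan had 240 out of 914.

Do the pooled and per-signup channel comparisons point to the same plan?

Yes

Paid: the Premium plan 11/14 = 78.6%, the annual plan 10/15 = 66.7% → the Premium plan
Organic: the Premium plan 115/373 = 30.8%, the annual plan 240/914 = 26.3% → the Premium plan
Overall: the Premium plan 126/387 = 32.6%, the annual plan 250/929 = 26.9% → the Premium plan
The Premium plan wins overall and in every signup group — no reversal.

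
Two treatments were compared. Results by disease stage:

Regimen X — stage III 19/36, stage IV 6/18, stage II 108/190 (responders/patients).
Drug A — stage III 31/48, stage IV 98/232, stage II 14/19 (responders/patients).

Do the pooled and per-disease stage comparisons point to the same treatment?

No

Stage III: Regimen X 19/36 = 52.8%, Drug A 31/48 = 64.6% → Drug A
Stage IV: Regimen X 6/18 = 33.3%, Drug A 98/232 = 42.2% → Drug A
Stage II: Regimen X 108/190 = 56.8%, Drug A 14/19 = 73.7% → Drug A
Overall: Regimen X 133/244 = 54.5%, Drug A 143/299 = 47.8% → Regimen X
Drug A wins each disease group but Regimen X wins overall — the comparison reverses. Drug A's patients skew toward stage IV, which has a lower base rate.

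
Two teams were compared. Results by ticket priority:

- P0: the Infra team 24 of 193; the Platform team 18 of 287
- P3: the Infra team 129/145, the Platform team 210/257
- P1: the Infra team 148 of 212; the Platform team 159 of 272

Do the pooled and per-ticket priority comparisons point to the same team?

Yes

P0: the Infra team 24/193 = 12.4%, the Platform team 18/287 = 6.3% → the Infra team
P3: the Infra team 129/145 = 89.0%, the Platform team 210/257 = 81.7% → the Infra team
P1: the Infra team 148/212 = 69.8%, the Platform team 159/272 = 58.5% → the Infra team
Overall: the Infra team 301/550 = 54.7%, the Platform team 387/816 = 47.4% → the Infra team
The Infra team wins overall and in every ticket group — no reversal.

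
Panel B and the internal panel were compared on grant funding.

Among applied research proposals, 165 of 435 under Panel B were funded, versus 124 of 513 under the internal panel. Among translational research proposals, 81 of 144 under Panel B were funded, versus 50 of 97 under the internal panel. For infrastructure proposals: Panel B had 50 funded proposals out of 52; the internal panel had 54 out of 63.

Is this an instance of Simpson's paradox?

No

Applied research: Panel B 165/435 = 37.9%, the internal panel 124/513 = 24.2% → Panel B
Translational research: Panel B 81/144 = 56.2%, the internal panel 50/97 = 51.5% → Panel B
Infrastructure: Panel B 50/52 = 96.2%, the internal panel 54/63 = 85.7% → Panel B
Overall: Panel B 296/631 = 46.9%, the internal panel 228/673 = 33.9% → Panel B
Panel B wins overall and in every proposal group — no reversal.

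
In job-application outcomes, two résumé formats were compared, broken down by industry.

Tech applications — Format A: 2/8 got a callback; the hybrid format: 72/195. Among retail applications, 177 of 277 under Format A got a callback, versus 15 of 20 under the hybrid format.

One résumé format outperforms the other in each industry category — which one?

the hybrid format

Tech: Format A 2/8 = 25.0%, the hybrid format 72/195 = 36.9% → the hybrid format
Retail: Format A 177/277 = 63.9%, the hybrid format 15/20 = 75.0% → the hybrid format
The hybrid format has the higher rate in both groups.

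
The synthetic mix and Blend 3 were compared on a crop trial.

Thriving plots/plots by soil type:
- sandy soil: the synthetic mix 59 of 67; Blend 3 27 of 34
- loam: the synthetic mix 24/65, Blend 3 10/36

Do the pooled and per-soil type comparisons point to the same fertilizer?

Sandy soil: the synthetic mix 59/67 = 88.1%, Blend 3 27/34 = 79.4% → the synthetic mix
Loam: the synthetic mix 24/65 = 36.9%, Blend 3 10/36 = 27.8% → the synthetic mix
Overall: the synthetic mix 83/132 = 62.9%, Blend 3 37/70 = 52.9% → the synthetic mix
The synthetic mix wins overall and in every soil group — no reversal.

Yes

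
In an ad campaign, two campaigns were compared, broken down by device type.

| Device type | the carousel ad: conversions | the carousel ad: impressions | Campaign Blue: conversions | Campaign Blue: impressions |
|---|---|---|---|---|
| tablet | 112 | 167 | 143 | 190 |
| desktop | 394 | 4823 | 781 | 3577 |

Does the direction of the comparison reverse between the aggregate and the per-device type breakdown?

Tablet: the carousel ad 112/167 = 67.1%, Campaign Blue 143/190 = 75.3% → Campaign Blue
Desktop: the carousel ad 394/4823 = 8.2%, Campaign Blue 781/3577 = 21.8% → Campaign Blue
Overall: the carousel ad 506/4990 = 10.1%, Campaign Blue 924/3767 = 24.5% → Campaign Blue
Campaign Blue wins overall and in every device group — no reversal.

No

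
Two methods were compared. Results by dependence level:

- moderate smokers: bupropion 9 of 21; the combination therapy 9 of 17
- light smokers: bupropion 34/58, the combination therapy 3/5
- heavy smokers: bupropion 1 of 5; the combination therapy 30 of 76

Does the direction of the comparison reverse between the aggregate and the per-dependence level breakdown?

Moderate smokers: bupropion 9/21 = 42.9%, the combination therapy 9/17 = 52.9% → the combination therapy
Light smokers: bupropion 34/58 = 58.6%, the combination therapy 3/5 = 60.0% → the combination therapy
Heavy smokers: bupropion 1/5 = 20.0%, the combination therapy 30/76 = 39.5% → the combination therapy
Overall: bupropion 44/84 = 52.4%, the combination therapy 42/98 = 42.9% → bupropion
The combination therapy wins each dependence group but bupropion wins overall — the comparison reverses. The combination therapy's participants skew toward heavy smokers, which has a lower base rate.

Yes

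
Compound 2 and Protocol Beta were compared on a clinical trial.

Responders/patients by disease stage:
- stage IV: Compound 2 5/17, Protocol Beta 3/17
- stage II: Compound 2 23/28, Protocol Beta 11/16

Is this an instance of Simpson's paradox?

Stage IV: Compound 2 5/17 = 29.4%, Protocol Beta 3/17 = 17.6% → Compound 2
Stage II: Compound 2 23/28 = 82.1%, Protocol Beta 11/16 = 68.8% → Compound 2
Overall: Compound 2 28/45 = 62.2%, Protocol Beta 14/33 = 42.4% → Compound 2
Compound 2 wins overall and in every disease group — no reversal.

No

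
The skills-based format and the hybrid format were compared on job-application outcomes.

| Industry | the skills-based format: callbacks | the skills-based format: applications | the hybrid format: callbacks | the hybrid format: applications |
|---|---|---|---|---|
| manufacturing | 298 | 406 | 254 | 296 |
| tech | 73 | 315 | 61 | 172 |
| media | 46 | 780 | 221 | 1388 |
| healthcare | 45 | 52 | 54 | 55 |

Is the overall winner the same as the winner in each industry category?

Yes

Manufacturing: the skills-based format 298/406 = 73.4%, the hybrid format 254/296 = 85.8% → the hybrid format
Tech: the skills-based format 73/315 = 23.2%, the hybrid format 61/172 = 35.5% → the hybrid format
Media: the skills-based format 46/780 = 5.9%, the hybrid format 221/1388 = 15.9% → the hybrid format
Healthcare: the skills-based format 45/52 = 86.5%, the hybrid format 54/55 = 98.2% → the hybrid format
Overall: the skills-based format 462/1553 = 29.7%, the hybrid format 590/1911 = 30.9% → the hybrid format
The hybrid format wins overall and in every industry group — no reversal.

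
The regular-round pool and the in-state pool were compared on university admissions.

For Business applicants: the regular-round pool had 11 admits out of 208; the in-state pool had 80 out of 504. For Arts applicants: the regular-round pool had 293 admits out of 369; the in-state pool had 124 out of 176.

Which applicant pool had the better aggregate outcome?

the regular-round pool

Business: the regular-round pool 11/208 = 5.3%, the in-state pool 80/504 = 15.9% → the in-state pool
Arts: the regular-round pool 293/369 = 79.4%, the in-state pool 124/176 = 70.5% → the regular-round pool
Overall: the regular-round pool 304/577 = 52.7%, the in-state pool 204/680 = 30.0% → the regular-round pool
(Neither sweeps every department group, but the regular-round pool has the higher pooled rate.)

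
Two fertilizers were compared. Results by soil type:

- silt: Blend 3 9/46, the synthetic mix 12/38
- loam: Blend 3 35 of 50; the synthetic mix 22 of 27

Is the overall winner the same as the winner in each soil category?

Silt: Blend 3 9/46 = 19.6%, the synthetic mix 12/38 = 31.6% → the synthetic mix
Loam: Blend 3 35/50 = 70.0%, the synthetic mix 22/27 = 81.5% → the synthetic mix
Overall: Blend 3 44/96 = 45.8%, the synthetic mix 34/65 = 52.3% → the synthetic mix
The synthetic mix wins overall and in every soil group — no reversal.

Yes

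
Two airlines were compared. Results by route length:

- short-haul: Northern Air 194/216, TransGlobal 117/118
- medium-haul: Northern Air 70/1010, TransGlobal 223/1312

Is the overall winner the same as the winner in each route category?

Yes

Short-haul: Northern Air 194/216 = 89.8%, TransGlobal 117/118 = 99.2% → TransGlobal
Medium-haul: Northern Air 70/1010 = 6.9%, TransGlobal 223/1312 = 17.0% → TransGlobal
Overall: Northern Air 264/1226 = 21.5%, TransGlobal 340/1430 = 23.8% → TransGlobal
TransGlobal wins overall and in every route group — no reversal.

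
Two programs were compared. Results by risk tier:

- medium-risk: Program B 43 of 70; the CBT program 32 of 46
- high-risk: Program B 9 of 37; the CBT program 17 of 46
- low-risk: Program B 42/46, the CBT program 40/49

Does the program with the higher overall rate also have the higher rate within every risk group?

Medium-risk: Program B 43/70 = 61.4%, the CBT program 32/46 = 69.6% → the CBT program
High-risk: Program B 9/37 = 24.3%, the CBT program 17/46 = 37.0% → the CBT program
Low-risk: Program B 42/46 = 91.3%, the CBT program 40/49 = 81.6% → Program B
Overall: Program B 94/153 = 61.4%, the CBT program 89/141 = 63.1% → the CBT program
Neither sweeps: Program B wins 1 of 3 groups, the CBT program wins 2. The CBT program wins overall but not every group — no Simpson reversal.

No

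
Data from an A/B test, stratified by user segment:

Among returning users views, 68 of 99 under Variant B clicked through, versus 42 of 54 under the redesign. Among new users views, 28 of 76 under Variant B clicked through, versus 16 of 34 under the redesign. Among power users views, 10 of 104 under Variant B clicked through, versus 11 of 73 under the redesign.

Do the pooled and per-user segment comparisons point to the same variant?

Returning users: Variant B 68/99 = 68.7%, the redesign 42/54 = 77.8% → the redesign
New users: Variant B 28/76 = 36.8%, the redesign 16/34 = 47.1% → the redesign
Power users: Variant B 10/104 = 9.6%, the redesign 11/73 = 15.1% → the redesign
Overall: Variant B 106/279 = 38.0%, the redesign 69/161 = 42.9% → the redesign
The redesign wins overall and in every user group — no reversal.

Yes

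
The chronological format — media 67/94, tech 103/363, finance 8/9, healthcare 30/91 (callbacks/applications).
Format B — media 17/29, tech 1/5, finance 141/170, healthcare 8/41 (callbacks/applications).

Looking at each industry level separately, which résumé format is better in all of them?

Media: the chronological format 67/94 = 71.3%, Format B 17/29 = 58.6% → the chronological format
Tech: the chronological format 103/363 = 28.4%, Format B 1/5 = 20.0% → the chronological format
Finance: the chronological format 8/9 = 88.9%, Format B 141/170 = 82.9% → the chronological format
Healthcare: the chronological format 30/91 = 33.0%, Format B 8/41 = 19.5% → the chronological format
The chronological format has the higher rate in all 4 groups.

the chronological format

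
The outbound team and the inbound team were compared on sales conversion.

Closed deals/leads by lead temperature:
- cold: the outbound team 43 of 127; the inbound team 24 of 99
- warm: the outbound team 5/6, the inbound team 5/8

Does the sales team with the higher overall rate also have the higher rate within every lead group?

Cold: the outbound team 43/127 = 33.9%, the inbound team 24/99 = 24.2% → the outbound team
Warm: the outbound team 5/6 = 83.3%, the inbound team 5/8 = 62.5% → the outbound team
Overall: the outbound team 48/133 = 36.1%, the inbound team 29/107 = 27.1% → the outbound team
The outbound team wins overall and in every lead group — no reversal.

Yes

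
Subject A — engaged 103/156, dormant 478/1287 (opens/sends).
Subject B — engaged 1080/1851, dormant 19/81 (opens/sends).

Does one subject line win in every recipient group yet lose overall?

Engaged: Subject A 103/156 = 66.0%, Subject B 1080/1851 = 58.3% → Subject A
Dormant: Subject A 478/1287 = 37.1%, Subject B 19/81 = 23.5% → Subject A
Overall: Subject A 581/1443 = 40.3%, Subject B 1099/1932 = 56.9% → Subject B
Subject A wins each recipient group but Subject B wins overall — the comparison reverses. Subject A's sends skew toward dormant, which has a lower base rate.

Yes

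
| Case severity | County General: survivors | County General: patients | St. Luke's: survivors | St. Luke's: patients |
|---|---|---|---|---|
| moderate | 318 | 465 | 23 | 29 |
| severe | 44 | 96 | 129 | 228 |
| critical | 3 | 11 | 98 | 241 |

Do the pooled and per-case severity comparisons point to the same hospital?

Moderate: County General 318/465 = 68.4%, St. Luke's 23/29 = 79.3% → St. Luke's
Severe: County General 44/96 = 45.8%, St. Luke's 129/228 = 56.6% → St. Luke's
Critical: County General 3/11 = 27.3%, St. Luke's 98/241 = 40.7% → St. Luke's
Overall: County General 365/572 = 63.8%, St. Luke's 250/498 = 50.2% → County General
St. Luke's wins each case group but County General wins overall — the comparison reverses. St. Luke's's patients skew toward critical, which has a lower base rate.

No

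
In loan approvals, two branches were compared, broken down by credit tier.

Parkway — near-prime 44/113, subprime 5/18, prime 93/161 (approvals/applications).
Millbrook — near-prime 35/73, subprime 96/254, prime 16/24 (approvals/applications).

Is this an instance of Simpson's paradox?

Yes

Near-prime: Parkway 44/113 = 38.9%, Millbrook 35/73 = 47.9% → Millbrook
Subprime: Parkway 5/18 = 27.8%, Millbrook 96/254 = 37.8% → Millbrook
Prime: Parkway 93/161 = 57.8%, Millbrook 16/24 = 66.7% → Millbrook
Overall: Parkway 142/292 = 48.6%, Millbrook 147/351 = 41.9% → Parkway
Millbrook wins each credit group but Parkway wins overall — the comparison reverses. Millbrook's applications skew toward subprime, which has a lower base rate.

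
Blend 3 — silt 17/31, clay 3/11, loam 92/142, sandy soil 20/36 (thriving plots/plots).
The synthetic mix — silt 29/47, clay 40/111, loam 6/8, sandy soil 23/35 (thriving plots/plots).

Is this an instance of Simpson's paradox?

Silt: Blend 3 17/31 = 54.8%, the synthetic mix 29/47 = 61.7% → the synthetic mix
Clay: Blend 3 3/11 = 27.3%, the synthetic mix 40/111 = 36.0% → the synthetic mix
Loam: Blend 3 92/142 = 64.8%, the synthetic mix 6/8 = 75.0% → the synthetic mix
Sandy soil: Blend 3 20/36 = 55.6%, the synthetic mix 23/35 = 65.7% → the synthetic mix
Overall: Blend 3 132/220 = 60.0%, the synthetic mix 98/201 = 48.8% → Blend 3
The synthetic mix wins each soil group but Blend 3 wins overall — the comparison reverses. The synthetic mix's plots skew toward clay, which has a lower base rate.

Yes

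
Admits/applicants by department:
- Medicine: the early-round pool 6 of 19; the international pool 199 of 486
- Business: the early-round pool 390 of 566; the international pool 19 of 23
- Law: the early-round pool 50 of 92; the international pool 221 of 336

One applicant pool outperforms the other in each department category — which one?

the international pool

Medicine: the early-round pool 6/19 = 31.6%, the international pool 199/486 = 40.9% → the international pool
Business: the early-round pool 390/566 = 68.9%, the international pool 19/23 = 82.6% → the international pool
Law: the early-round pool 50/92 = 54.3%, the international pool 221/336 = 65.8% → the international pool
The international pool has the higher rate in all 3 groups.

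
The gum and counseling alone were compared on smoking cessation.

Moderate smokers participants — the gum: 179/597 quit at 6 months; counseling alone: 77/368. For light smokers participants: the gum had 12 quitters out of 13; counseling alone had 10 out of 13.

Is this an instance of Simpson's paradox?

Moderate smokers: the gum 179/597 = 30.0%, counseling alone 77/368 = 20.9% → the gum
Light smokers: the gum 12/13 = 92.3%, counseling alone 10/13 = 76.9% → the gum
Overall: the gum 191/610 = 31.3%, counseling alone 87/381 = 22.8% → the gum
The gum wins overall and in every dependence group — no reversal.

No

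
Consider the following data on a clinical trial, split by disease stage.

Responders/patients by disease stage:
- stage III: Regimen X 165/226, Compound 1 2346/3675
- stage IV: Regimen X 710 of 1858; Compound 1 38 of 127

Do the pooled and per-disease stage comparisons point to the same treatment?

Stage III: Regimen X 165/226 = 73.0%, Compound 1 2346/3675 = 63.8% → Regimen X
Stage IV: Regimen X 710/1858 = 38.2%, Compound 1 38/127 = 29.9% → Regimen X
Overall: Regimen X 875/2084 = 42.0%, Compound 1 2384/3802 = 62.7% → Compound 1
Regimen X wins each disease group but Compound 1 wins overall — the comparison reverses. Regimen X's patients skew toward stage IV, which has a lower base rate.

No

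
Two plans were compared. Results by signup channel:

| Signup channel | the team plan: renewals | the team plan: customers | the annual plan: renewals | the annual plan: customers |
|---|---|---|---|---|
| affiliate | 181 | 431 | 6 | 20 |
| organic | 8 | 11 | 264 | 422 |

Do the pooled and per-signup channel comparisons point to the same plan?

No

Affiliate: the team plan 181/431 = 42.0%, the annual plan 6/20 = 30.0% → the team plan
Organic: the team plan 8/11 = 72.7%, the annual plan 264/422 = 62.6% → the team plan
Overall: the team plan 189/442 = 42.8%, the annual plan 270/442 = 61.1% → the annual plan
The team plan wins each signup group but the annual plan wins overall — the comparison reverses. The team plan's customers skew toward affiliate, which has a lower base rate.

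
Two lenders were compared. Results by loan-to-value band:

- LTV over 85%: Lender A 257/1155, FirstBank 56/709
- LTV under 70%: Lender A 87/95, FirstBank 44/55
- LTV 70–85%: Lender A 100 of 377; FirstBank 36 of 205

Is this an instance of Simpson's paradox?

No

LTV over 85%: Lender A 257/1155 = 22.3%, FirstBank 56/709 = 7.9% → Lender A
LTV under 70%: Lender A 87/95 = 91.6%, FirstBank 44/55 = 80.0% → Lender A
LTV 70–85%: Lender A 100/377 = 26.5%, FirstBank 36/205 = 17.6% → Lender A
Overall: Lender A 444/1627 = 27.3%, FirstBank 136/969 = 14.0% → Lender A
Lender A wins overall and in every loan-to-value group — no reversal.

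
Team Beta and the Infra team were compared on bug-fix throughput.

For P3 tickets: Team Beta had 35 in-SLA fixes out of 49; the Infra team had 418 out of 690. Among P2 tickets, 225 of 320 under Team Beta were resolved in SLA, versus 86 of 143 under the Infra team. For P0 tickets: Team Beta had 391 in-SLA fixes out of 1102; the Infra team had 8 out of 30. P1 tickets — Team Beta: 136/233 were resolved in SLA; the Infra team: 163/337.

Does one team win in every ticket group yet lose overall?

Yes

P3: Team Beta 35/49 = 71.4%, the Infra team 418/690 = 60.6% → Team Beta
P2: Team Beta 225/320 = 70.3%, the Infra team 86/143 = 60.1% → Team Beta
P0: Team Beta 391/1102 = 35.5%, the Infra team 8/30 = 26.7% → Team Beta
P1: Team Beta 136/233 = 58.4%, the Infra team 163/337 = 48.4% → Team Beta
Overall: Team Beta 787/1704 = 46.2%, the Infra team 675/1200 = 56.2% → the Infra team
Team Beta wins each ticket group but the Infra team wins overall — the comparison reverses. Team Beta's tickets skew toward P0, which has a lower base rate.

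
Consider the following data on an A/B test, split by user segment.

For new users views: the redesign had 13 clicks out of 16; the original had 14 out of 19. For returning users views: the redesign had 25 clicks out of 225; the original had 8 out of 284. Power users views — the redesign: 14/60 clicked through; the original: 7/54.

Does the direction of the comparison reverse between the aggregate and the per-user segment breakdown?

No

New users: the redesign 13/16 = 81.2%, the original 14/19 = 73.7% → the redesign
Returning users: the redesign 25/225 = 11.1%, the original 8/284 = 2.8% → the redesign
Power users: the redesign 14/60 = 23.3%, the original 7/54 = 13.0% → the redesign
Overall: the redesign 52/301 = 17.3%, the original 29/357 = 8.1% → the redesign
The redesign wins overall and in every user group — no reversal.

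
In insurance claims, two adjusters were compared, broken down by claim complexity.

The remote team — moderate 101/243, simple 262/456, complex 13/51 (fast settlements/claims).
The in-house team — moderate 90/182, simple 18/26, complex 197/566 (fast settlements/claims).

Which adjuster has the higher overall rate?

Moderate: the remote team 101/243 = 41.6%, the in-house team 90/182 = 49.5% → the in-house team
Simple: the remote team 262/456 = 57.5%, the in-house team 18/26 = 69.2% → the in-house team
Complex: the remote team 13/51 = 25.5%, the in-house team 197/566 = 34.8% → the in-house team
Overall: the remote team 376/750 = 50.1%, the in-house team 305/774 = 39.4% → the remote team
(The in-house team wins every claim group but the remote team wins overall — the in-house team's claims skew toward the low-rate complex group.)

the remote team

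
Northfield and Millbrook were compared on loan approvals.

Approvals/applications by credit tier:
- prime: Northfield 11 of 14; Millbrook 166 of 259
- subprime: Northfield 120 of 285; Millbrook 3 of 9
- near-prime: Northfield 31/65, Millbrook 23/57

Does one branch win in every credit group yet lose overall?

Prime: Northfield 11/14 = 78.6%, Millbrook 166/259 = 64.1% → Northfield
Subprime: Northfield 120/285 = 42.1%, Millbrook 3/9 = 33.3% → Northfield
Near-prime: Northfield 31/65 = 47.7%, Millbrook 23/57 = 40.4% → Northfield
Overall: Northfield 162/364 = 44.5%, Millbrook 192/325 = 59.1% → Millbrook
Northfield wins each credit group but Millbrook wins overall — the comparison reverses. Northfield's applications skew toward subprime, which has a lower base rate.

Yes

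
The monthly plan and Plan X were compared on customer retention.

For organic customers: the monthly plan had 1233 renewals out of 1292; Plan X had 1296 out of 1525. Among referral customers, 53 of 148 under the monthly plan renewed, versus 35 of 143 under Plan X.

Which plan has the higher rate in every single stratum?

Organic: the monthly plan 1233/1292 = 95.4%, Plan X 1296/1525 = 85.0% → the monthly plan
Referral: the monthly plan 53/148 = 35.8%, Plan X 35/143 = 24.5% → the monthly plan
The monthly plan has the higher rate in both groups.

the monthly plan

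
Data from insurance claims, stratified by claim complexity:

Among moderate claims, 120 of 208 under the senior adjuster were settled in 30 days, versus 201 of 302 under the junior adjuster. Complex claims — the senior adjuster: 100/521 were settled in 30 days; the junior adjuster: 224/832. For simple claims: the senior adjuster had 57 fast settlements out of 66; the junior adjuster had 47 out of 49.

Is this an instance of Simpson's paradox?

No

Moderate: the senior adjuster 120/208 = 57.7%, the junior adjuster 201/302 = 66.6% → the junior adjuster
Complex: the senior adjuster 100/521 = 19.2%, the junior adjuster 224/832 = 26.9% → the junior adjuster
Simple: the senior adjuster 57/66 = 86.4%, the junior adjuster 47/49 = 95.9% → the junior adjuster
Overall: the senior adjuster 277/795 = 34.8%, the junior adjuster 472/1183 = 39.9% → the junior adjuster
The junior adjuster wins overall and in every claim group — no reversal.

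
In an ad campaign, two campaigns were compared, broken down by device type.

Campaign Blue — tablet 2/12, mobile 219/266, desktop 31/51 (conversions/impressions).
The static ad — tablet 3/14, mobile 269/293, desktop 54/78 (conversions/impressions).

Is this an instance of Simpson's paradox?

Tablet: Campaign Blue 2/12 = 16.7%, the static ad 3/14 = 21.4% → the static ad
Mobile: Campaign Blue 219/266 = 82.3%, the static ad 269/293 = 91.8% → the static ad
Desktop: Campaign Blue 31/51 = 60.8%, the static ad 54/78 = 69.2% → the static ad
Overall: Campaign Blue 252/329 = 76.6%, the static ad 326/385 = 84.7% → the static ad
The static ad wins overall and in every device group — no reversal.

No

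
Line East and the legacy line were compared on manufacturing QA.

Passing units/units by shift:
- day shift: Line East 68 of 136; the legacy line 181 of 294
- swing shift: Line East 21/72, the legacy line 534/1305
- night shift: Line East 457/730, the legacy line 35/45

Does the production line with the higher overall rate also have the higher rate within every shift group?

No

Day shift: Line East 68/136 = 50.0%, the legacy line 181/294 = 61.6% → the legacy line
Swing shift: Line East 21/72 = 29.2%, the legacy line 534/1305 = 40.9% → the legacy line
Night shift: Line East 457/730 = 62.6%, the legacy line 35/45 = 77.8% → the legacy line
Overall: Line East 546/938 = 58.2%, the legacy line 750/1644 = 45.6% → Line East
The legacy line wins each shift group but Line East wins overall — the comparison reverses. The legacy line's units skew toward swing shift, which has a lower base rate.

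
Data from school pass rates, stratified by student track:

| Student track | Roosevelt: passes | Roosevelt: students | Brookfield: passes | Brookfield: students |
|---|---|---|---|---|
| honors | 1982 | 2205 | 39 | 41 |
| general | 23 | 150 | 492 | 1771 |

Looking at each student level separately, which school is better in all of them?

Brookfield

Honors: Roosevelt 1982/2205 = 89.9%, Brookfield 39/41 = 95.1% → Brookfield
General: Roosevelt 23/150 = 15.3%, Brookfield 492/1771 = 27.8% → Brookfield
Brookfield has the higher rate in both groups.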